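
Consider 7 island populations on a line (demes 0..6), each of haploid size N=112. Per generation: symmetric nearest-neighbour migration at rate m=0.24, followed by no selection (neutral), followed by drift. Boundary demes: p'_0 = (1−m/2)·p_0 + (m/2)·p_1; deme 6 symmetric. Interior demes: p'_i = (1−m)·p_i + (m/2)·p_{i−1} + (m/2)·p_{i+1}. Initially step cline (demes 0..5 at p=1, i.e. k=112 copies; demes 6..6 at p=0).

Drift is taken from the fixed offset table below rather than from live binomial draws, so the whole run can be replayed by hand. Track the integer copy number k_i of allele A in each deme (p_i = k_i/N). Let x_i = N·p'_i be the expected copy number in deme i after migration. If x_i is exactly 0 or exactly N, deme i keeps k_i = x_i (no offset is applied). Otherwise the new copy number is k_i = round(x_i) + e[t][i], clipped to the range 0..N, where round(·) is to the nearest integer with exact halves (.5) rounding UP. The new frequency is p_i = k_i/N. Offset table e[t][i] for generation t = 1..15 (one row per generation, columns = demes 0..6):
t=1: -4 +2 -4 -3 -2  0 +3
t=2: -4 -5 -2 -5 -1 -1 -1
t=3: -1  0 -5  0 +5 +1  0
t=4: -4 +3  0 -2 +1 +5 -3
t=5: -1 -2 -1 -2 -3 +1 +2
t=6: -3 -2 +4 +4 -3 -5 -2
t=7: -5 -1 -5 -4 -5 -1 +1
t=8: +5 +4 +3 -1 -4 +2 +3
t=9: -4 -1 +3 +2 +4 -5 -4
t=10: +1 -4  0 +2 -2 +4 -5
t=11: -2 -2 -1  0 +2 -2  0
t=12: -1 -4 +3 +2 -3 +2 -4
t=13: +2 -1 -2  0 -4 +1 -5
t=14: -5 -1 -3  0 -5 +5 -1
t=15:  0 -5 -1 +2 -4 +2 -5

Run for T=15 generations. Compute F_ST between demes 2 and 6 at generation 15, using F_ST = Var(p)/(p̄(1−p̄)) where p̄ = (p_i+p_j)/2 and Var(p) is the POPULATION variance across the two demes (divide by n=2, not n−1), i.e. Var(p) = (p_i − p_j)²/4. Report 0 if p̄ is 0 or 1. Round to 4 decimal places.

t=0: k=[112 112 112 112 112 112 0]
t=1: x=[112.0000 112.0000 112.0000 112.0000 112.0000 98.5600 13.4400] k=[112 112 112 112 112 99 16]
t=2: x=[112.0000 112.0000 112.0000 112.0000 110.4400 90.6000 25.9600] k=[112 112 112 112 109 90 25]
t=3: x=[112.0000 112.0000 112.0000 111.6400 107.0800 84.4800 32.8000] k=[112 112 112 112 112 85 33]
t=4: x=[112.0000 112.0000 112.0000 112.0000 108.7600 82.0000 39.2400] k=[112 112 112 112 110 87 36]
t=5: x=[112.0000 112.0000 112.0000 111.7600 107.4800 83.6400 42.1200] k=[112 112 112 110 104 85 44]
t=6: x=[112.0000 112.0000 111.7600 109.5200 102.4400 82.3600 48.9200] k=[112 112 112 112 99 77 47]
t=7: x=[112.0000 112.0000 112.0000 110.4400 97.9200 76.0400 50.6000] k=[112 112 112 106 93 75 52]
t=8: x=[112.0000 112.0000 111.2800 105.1600 92.4000 74.4000 54.7600] k=[112 112 112 104 88 76 58]
t=9: x=[112.0000 112.0000 111.0400 103.0400 88.4800 75.2800 60.1600] k=[112 112 112 105 92 70 56]
t=10: x=[112.0000 112.0000 111.1600 104.2800 90.9200 70.9600 57.6800] k=[112 112 111 106 89 75 53]
t=11: x=[112.0000 111.8800 110.5200 104.5600 89.3600 74.0400 55.6400] k=[112 110 110 105 91 72 56]
t=12: x=[111.7600 110.2400 109.4000 103.9200 90.4000 72.3600 57.9200] k=[111 106 112 106 87 74 54]
t=13: x=[110.4000 107.3200 110.5600 104.4400 87.7200 73.1600 56.4000] k=[112 106 109 104 84 74 51]
t=14: x=[111.2800 107.0800 108.0400 102.2000 85.2000 72.4400 53.7600] k=[106 106 105 102 80 77 53]
t=15: x=[106.0000 105.8800 104.7600 99.7200 82.2800 74.4800 55.8800] k=[106 101 104 102 78 76 51]

0.2626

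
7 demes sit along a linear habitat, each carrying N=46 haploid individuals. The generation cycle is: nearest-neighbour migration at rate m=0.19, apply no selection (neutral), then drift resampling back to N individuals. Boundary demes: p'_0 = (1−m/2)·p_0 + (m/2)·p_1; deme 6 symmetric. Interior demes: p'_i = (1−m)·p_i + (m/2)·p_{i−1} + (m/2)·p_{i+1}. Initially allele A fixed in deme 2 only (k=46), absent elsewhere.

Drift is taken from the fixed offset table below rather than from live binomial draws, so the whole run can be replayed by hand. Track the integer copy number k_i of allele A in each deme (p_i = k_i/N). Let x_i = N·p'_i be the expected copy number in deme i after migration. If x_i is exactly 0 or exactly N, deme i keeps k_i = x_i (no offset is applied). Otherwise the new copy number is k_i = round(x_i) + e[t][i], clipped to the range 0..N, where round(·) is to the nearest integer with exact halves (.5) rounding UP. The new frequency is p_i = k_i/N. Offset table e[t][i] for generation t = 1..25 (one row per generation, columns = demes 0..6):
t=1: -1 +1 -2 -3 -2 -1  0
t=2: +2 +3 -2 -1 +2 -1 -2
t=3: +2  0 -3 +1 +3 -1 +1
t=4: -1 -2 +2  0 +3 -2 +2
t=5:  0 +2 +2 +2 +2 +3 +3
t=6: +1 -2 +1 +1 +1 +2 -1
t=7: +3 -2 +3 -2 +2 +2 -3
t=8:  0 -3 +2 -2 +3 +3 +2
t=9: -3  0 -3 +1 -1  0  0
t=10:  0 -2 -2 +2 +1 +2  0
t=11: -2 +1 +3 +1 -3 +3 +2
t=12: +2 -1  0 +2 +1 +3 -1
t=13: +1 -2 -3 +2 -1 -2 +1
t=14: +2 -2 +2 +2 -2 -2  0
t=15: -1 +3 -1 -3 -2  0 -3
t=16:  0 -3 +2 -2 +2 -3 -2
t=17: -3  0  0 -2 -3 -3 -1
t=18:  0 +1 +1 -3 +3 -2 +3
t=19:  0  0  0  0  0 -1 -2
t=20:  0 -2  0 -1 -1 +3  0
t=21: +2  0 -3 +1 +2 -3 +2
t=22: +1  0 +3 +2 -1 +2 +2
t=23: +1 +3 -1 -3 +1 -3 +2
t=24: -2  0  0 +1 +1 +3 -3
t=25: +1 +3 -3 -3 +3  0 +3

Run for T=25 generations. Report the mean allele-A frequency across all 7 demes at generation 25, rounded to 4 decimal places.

0.2019

t=0: k=[0 0 46 0 0 0 0]
t=1: x=[0.0000 4.3700 37.2600 4.3700 0.0000 0.0000 0.0000] k=[0 5 35 1 0 0 0]
t=2: x=[0.4750 7.3750 28.9200 4.1350 0.0950 0.0000 0.0000] k=[2 10 27 3 2 0 0]
t=3: x=[2.7600 10.8550 23.1050 5.1850 1.9050 0.1900 0.0000] k=[5 11 20 6 5 0 0]
t=4: x=[5.5700 11.2850 17.8150 7.2350 4.6200 0.4750 0.0000] k=[5 9 20 7 8 0 0]
t=5: x=[5.3800 9.6650 17.7200 8.3300 7.1450 0.7600 0.0000] k=[5 12 20 10 9 4 0]
t=6: x=[5.6650 12.0950 18.2900 10.8550 8.6200 4.0950 0.3800] k=[7 10 19 12 10 6 0]
t=7: x=[7.2850 10.5700 17.4800 12.4750 9.8100 5.8100 0.5700] k=[10 9 20 10 12 8 0]
t=8: x=[9.9050 10.1400 18.0050 11.1400 11.4300 7.6200 0.7600] k=[10 7 20 9 14 11 3]
t=9: x=[9.7150 8.5200 17.7200 10.5200 13.2400 10.5250 3.7600] k=[7 9 15 12 12 11 4]
t=10: x=[7.1900 9.3800 14.1450 12.2850 11.9050 10.4300 4.6650] k=[7 7 12 14 13 12 5]
t=11: x=[7.0000 7.4750 11.7150 13.7150 13.0000 11.4300 5.6650] k=[5 8 15 15 10 14 8]
t=12: x=[5.2850 8.3800 14.3350 14.5250 10.8550 13.0500 8.5700] k=[7 7 14 17 12 16 8]
t=13: x=[7.0000 7.6650 13.6200 16.2400 12.8550 14.8600 8.7600] k=[8 6 11 18 12 13 10]
t=14: x=[7.8100 6.6650 11.1900 16.7650 12.6650 12.6200 10.2850] k=[10 5 13 19 11 11 10]
t=15: x=[9.5250 6.2350 12.8100 17.6700 11.7600 10.9050 10.0950] k=[9 9 12 15 10 11 7]
t=16: x=[9.0000 9.2850 12.0000 14.2400 10.5700 10.5250 7.3800] k=[9 6 14 12 13 8 5]
t=17: x=[8.7150 7.0450 13.0500 12.2850 12.4300 8.1900 5.2850] k=[6 7 13 10 9 5 4]
t=18: x=[6.0950 7.4750 12.1450 10.1900 8.7150 5.2850 4.0950] k=[6 8 13 7 12 3 7]
t=19: x=[6.1900 8.2850 11.9550 8.0450 10.6700 4.2350 6.6200] k=[6 8 12 8 11 3 5]
t=20: x=[6.1900 8.1900 11.2400 8.6650 9.9550 3.9500 4.8100] k=[6 6 11 8 9 7 5]
t=21: x=[6.0000 6.4750 10.2400 8.3800 8.7150 7.0000 5.1900] k=[8 6 7 9 11 4 7]
t=22: x=[7.8100 6.2850 7.0950 9.0000 10.1450 4.9500 6.7150] k=[9 6 10 11 9 7 9]
t=23: x=[8.7150 6.6650 9.7150 10.7150 9.0000 7.3800 8.8100] k=[10 10 9 8 10 4 11]
t=24: x=[10.0000 9.9050 9.0000 8.2850 9.2400 5.2350 10.3350] k=[8 10 9 9 10 8 7]
t=25: x=[8.1900 9.7150 9.0950 9.0950 9.7150 8.0950 7.0950] k=[9 13 6 6 13 8 10]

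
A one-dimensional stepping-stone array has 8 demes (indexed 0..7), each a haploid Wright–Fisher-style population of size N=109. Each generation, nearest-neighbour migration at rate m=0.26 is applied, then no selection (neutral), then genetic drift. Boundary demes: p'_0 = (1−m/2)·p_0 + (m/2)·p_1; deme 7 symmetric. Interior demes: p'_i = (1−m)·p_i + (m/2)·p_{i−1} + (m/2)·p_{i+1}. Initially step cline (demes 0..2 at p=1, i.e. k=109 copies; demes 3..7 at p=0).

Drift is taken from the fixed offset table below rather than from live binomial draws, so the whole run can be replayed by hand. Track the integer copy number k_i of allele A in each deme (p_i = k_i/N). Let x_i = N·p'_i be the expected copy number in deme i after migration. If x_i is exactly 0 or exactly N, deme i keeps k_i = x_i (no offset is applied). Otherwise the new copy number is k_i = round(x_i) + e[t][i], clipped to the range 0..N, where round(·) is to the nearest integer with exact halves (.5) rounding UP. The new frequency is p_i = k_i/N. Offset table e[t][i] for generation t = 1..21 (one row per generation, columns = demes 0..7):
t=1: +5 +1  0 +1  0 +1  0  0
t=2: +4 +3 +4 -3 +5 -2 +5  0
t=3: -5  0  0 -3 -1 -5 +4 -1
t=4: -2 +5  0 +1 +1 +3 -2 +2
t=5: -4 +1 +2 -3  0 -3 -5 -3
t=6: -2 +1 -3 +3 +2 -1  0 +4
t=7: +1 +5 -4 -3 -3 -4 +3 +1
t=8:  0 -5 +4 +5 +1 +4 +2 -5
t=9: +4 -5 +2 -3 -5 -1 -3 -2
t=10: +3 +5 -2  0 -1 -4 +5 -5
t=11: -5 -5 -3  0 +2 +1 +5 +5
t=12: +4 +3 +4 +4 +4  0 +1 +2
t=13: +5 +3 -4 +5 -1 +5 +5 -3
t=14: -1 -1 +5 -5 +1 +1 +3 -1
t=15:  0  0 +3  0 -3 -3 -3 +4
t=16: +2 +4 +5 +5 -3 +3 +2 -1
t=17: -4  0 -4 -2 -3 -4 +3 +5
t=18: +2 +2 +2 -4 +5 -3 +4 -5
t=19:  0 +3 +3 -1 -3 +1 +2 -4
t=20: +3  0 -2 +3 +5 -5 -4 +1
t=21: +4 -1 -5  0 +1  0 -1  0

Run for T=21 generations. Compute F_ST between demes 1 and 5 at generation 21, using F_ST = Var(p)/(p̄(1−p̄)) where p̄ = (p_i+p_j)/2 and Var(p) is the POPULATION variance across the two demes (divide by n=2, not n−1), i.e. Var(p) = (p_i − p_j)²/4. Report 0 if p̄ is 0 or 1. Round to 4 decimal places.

t=0: k=[109 109 109 0 0 0 0 0]
t=1: x=[109.0000 109.0000 94.8300 14.1700 0.0000 0.0000 0.0000 0.0000] k=[109 109 95 15 0 0 0 0]
t=2: x=[109.0000 107.1800 86.4200 23.4500 1.9500 0.0000 0.0000 0.0000] k=[109 109 90 20 7 0 0 0]
t=3: x=[109.0000 106.5300 83.3700 27.4100 7.7800 0.9100 0.0000 0.0000] k=[109 107 83 24 7 0 0 0]
t=4: x=[108.7400 104.1400 78.4500 29.4600 8.3000 0.9100 0.0000 0.0000] k=[107 109 78 30 9 4 0 0]
t=5: x=[107.2600 104.7100 75.7900 33.5100 11.0800 4.1300 0.5200 0.0000] k=[103 106 78 31 11 1 0 0]
t=6: x=[103.3900 101.9700 75.5300 34.5100 12.3000 2.1700 0.1300 0.0000] k=[101 103 73 38 14 1 0 0]
t=7: x=[101.2600 98.8400 72.3500 39.4300 15.4300 2.5600 0.1300 0.0000] k=[102 104 68 36 12 0 3 0]
t=8: x=[102.2600 99.0600 68.5200 37.0400 13.5600 1.9500 2.2200 0.3900] k=[102 94 73 42 15 6 4 0]
t=9: x=[100.9600 92.3100 71.7000 42.5200 17.3400 6.9100 3.7400 0.5200] k=[105 87 74 40 12 6 1 0]
t=10: x=[102.6600 87.6500 71.2700 40.7800 14.8600 6.1300 1.5200 0.1300] k=[106 93 69 41 14 2 7 0]
t=11: x=[104.3100 91.5700 68.4800 41.1300 15.9500 4.2100 5.4400 0.9100] k=[99 87 65 41 18 5 10 6]
t=12: x=[97.4400 85.7000 64.7400 41.1300 19.3000 7.3400 8.8300 6.5200] k=[101 89 69 45 23 7 10 9]
t=13: x=[99.4400 87.9600 68.4800 45.2600 23.7800 9.4700 9.4800 9.1300] k=[104 91 64 50 23 14 14 6]
t=14: x=[102.3100 89.1800 65.6900 48.3100 25.3400 15.1700 12.9600 7.0400] k=[101 88 71 43 26 16 16 6]
t=15: x=[99.3100 87.4800 69.5700 44.4300 26.9100 17.3000 14.7000 7.3000] k=[99 87 73 44 24 14 12 11]
t=16: x=[97.4400 86.7400 71.0500 45.1700 25.3000 15.0400 12.1300 11.1300] k=[99 91 76 50 22 18 14 10]
t=17: x=[97.9600 90.0900 74.5700 49.7400 25.1200 18.0000 14.0000 10.5200] k=[94 90 71 48 22 14 17 16]
t=18: x=[93.4800 88.0500 70.4800 47.6100 24.3400 15.4300 16.4800 16.1300] k=[95 90 72 44 29 12 20 11]
t=19: x=[94.3500 88.3100 70.7000 45.6900 28.7400 15.2500 17.7900 12.1700] k=[94 91 74 45 26 16 20 8]
t=20: x=[93.6100 89.1800 72.4400 46.3000 27.1700 17.8200 17.9200 9.5600] k=[97 89 70 49 32 13 14 11]
t=21: x=[95.9600 87.5700 69.7400 49.5200 31.7400 15.6000 13.4800 11.3900] k=[100 87 65 50 33 16 12 11]

0.4256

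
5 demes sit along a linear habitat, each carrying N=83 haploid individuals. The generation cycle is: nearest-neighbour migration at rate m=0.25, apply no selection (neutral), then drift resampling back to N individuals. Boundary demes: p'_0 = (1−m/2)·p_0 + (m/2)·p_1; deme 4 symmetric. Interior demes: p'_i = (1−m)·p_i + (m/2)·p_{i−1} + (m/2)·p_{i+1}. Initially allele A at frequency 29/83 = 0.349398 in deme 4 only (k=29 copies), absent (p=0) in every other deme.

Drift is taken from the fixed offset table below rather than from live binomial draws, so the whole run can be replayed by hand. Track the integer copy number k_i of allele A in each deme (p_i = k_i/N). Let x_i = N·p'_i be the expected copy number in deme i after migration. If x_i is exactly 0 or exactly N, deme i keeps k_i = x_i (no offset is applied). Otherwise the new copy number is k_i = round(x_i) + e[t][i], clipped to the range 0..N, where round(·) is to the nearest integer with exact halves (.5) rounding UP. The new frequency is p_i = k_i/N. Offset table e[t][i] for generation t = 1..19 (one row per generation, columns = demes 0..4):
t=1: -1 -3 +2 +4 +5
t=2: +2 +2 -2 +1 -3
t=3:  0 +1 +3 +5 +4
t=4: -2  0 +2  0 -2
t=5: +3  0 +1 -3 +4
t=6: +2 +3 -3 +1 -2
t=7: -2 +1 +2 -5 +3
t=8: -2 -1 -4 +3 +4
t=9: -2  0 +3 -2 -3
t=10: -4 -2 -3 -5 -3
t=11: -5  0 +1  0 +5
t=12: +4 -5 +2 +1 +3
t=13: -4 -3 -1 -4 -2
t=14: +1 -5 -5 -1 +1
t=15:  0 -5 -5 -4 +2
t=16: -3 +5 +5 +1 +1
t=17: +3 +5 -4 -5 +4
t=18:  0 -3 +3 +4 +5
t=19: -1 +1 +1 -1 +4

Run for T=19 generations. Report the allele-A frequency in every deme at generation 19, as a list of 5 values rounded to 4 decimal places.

[0.0000, 0.0361, 0.0843, 0.1325, 0.3373]

t=0: k=[0 0 0 0 29]
t=1: x=[0.0000 0.0000 0.0000 3.6250 25.3750] k=[0 0 0 8 30]
t=2: x=[0.0000 0.0000 1.0000 9.7500 27.2500] k=[0 0 0 11 24]
t=3: x=[0.0000 0.0000 1.3750 11.2500 22.3750] k=[0 0 4 16 26]
t=4: x=[0.0000 0.5000 5.0000 15.7500 24.7500] k=[0 1 7 16 23]
t=5: x=[0.1250 1.6250 7.3750 15.7500 22.1250] k=[3 2 8 13 26]
t=6: x=[2.8750 2.8750 7.8750 14.0000 24.3750] k=[5 6 5 15 22]
t=7: x=[5.1250 5.7500 6.3750 14.6250 21.1250] k=[3 7 8 10 24]
t=8: x=[3.5000 6.6250 8.1250 11.5000 22.2500] k=[2 6 4 15 26]
t=9: x=[2.5000 5.2500 5.6250 15.0000 24.6250] k=[1 5 9 13 22]
t=10: x=[1.5000 5.0000 9.0000 13.6250 20.8750] k=[0 3 6 9 18]
t=11: x=[0.3750 3.0000 6.0000 9.7500 16.8750] k=[0 3 7 10 22]
t=12: x=[0.3750 3.1250 6.8750 11.1250 20.5000] k=[4 0 9 12 24]
t=13: x=[3.5000 1.6250 8.2500 13.1250 22.5000] k=[0 0 7 9 21]
t=14: x=[0.0000 0.8750 6.3750 10.2500 19.5000] k=[0 0 1 9 21]
t=15: x=[0.0000 0.1250 1.8750 9.5000 19.5000] k=[0 0 0 6 22]
t=16: x=[0.0000 0.0000 0.7500 7.2500 20.0000] k=[0 0 6 8 21]
t=17: x=[0.0000 0.7500 5.5000 9.3750 19.3750] k=[0 6 2 4 23]
t=18: x=[0.7500 4.7500 2.7500 6.1250 20.6250] k=[1 2 6 10 26]
t=19: x=[1.1250 2.3750 6.0000 11.5000 24.0000] k=[0 3 7 11 28]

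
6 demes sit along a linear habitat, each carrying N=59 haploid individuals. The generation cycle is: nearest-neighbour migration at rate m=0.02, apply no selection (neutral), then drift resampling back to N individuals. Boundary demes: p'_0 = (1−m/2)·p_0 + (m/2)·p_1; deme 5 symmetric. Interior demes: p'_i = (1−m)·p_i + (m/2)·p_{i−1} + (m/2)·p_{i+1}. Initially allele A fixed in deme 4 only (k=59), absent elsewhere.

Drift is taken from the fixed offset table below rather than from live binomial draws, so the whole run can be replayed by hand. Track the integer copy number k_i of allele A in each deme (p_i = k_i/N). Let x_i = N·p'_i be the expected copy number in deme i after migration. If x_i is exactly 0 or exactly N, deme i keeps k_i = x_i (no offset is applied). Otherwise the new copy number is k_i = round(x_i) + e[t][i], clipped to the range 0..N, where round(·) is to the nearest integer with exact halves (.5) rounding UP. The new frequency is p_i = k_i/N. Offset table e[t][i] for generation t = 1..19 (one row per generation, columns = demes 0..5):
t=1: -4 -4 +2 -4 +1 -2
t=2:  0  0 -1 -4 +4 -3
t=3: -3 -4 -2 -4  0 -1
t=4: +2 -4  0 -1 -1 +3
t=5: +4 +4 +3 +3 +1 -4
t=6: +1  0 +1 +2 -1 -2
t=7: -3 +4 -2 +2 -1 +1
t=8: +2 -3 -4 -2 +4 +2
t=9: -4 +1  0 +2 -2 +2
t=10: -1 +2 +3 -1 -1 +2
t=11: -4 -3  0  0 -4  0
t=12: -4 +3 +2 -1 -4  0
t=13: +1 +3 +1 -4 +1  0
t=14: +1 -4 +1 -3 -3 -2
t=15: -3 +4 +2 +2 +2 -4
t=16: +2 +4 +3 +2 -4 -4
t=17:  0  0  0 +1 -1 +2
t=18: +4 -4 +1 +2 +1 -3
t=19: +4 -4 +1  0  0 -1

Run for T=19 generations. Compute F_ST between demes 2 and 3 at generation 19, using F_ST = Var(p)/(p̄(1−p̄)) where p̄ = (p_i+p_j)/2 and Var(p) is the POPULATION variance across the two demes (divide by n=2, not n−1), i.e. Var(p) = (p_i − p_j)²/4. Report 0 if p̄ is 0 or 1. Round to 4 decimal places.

t=0: k=[0 0 0 0 59 0]
t=1: x=[0.0000 0.0000 0.0000 0.5900 57.8200 0.5900] k=[0 0 0 0 59 0]
t=2: x=[0.0000 0.0000 0.0000 0.5900 57.8200 0.5900] k=[0 0 0 0 59 0]
t=3: x=[0.0000 0.0000 0.0000 0.5900 57.8200 0.5900] k=[0 0 0 0 58 0]
t=4: x=[0.0000 0.0000 0.0000 0.5800 56.8400 0.5800] k=[0 0 0 0 56 4]
t=5: x=[0.0000 0.0000 0.0000 0.5600 54.9200 4.5200] k=[0 0 0 4 56 1]
t=6: x=[0.0000 0.0000 0.0400 4.4800 54.9300 1.5500] k=[0 0 1 6 54 0]
t=7: x=[0.0000 0.0100 1.0400 6.4300 52.9800 0.5400] k=[0 4 0 8 52 2]
t=8: x=[0.0400 3.9200 0.1200 8.3600 51.0600 2.5000] k=[2 1 0 6 55 5]
t=9: x=[1.9900 1.0000 0.0700 6.4300 54.0100 5.5000] k=[0 2 0 8 52 8]
t=10: x=[0.0200 1.9600 0.1000 8.3600 51.1200 8.4400] k=[0 4 3 7 50 10]
t=11: x=[0.0400 3.9500 3.0500 7.3900 49.1700 10.4000] k=[0 1 3 7 45 10]
t=12: x=[0.0100 1.0100 3.0200 7.3400 44.2700 10.3500] k=[0 4 5 6 40 10]
t=13: x=[0.0400 3.9700 5.0000 6.3300 39.3600 10.3000] k=[1 7 6 2 40 10]
t=14: x=[1.0600 6.9300 5.9700 2.4200 39.3200 10.3000] k=[2 3 7 0 36 8]
t=15: x=[2.0100 3.0300 6.8900 0.4300 35.3600 8.2800] k=[0 7 9 2 37 4]
t=16: x=[0.0700 6.9500 8.9100 2.4200 36.3200 4.3300] k=[2 11 12 4 32 0]
t=17: x=[2.0900 10.9200 11.9100 4.3600 31.4000 0.3200] k=[2 11 12 5 30 2]
t=18: x=[2.0900 10.9200 11.9200 5.3200 29.4700 2.2800] k=[6 7 13 7 30 0]
t=19: x=[6.0100 7.0500 12.8800 7.2900 29.4700 0.3000] k=[10 3 14 7 29 0]

0.0241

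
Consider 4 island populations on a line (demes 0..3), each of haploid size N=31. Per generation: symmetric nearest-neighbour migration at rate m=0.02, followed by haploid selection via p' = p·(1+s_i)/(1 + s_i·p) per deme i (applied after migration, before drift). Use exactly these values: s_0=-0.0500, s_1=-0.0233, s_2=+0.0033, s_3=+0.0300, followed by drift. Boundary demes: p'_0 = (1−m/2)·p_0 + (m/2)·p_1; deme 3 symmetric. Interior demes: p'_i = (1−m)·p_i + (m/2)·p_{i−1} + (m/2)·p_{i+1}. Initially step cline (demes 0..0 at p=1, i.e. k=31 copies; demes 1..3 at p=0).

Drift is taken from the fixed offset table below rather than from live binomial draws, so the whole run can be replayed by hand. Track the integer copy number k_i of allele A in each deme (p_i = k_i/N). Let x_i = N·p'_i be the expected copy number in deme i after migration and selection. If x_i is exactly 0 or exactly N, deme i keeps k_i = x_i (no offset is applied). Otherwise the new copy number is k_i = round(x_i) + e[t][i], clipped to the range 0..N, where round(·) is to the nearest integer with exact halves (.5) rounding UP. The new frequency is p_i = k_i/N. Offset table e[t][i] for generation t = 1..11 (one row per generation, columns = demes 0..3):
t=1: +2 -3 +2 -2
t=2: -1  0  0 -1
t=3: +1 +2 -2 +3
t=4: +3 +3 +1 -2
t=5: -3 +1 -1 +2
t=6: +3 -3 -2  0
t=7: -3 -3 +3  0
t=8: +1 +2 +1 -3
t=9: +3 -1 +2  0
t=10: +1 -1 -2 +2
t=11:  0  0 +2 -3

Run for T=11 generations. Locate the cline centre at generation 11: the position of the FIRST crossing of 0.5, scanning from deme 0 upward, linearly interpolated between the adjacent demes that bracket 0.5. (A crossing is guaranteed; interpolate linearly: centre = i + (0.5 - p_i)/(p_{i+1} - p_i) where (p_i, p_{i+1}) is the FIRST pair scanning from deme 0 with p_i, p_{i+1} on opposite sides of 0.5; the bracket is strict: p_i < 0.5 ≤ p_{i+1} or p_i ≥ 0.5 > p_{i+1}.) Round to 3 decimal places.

0.500

t=0: k=[31 0 0 0]
t=1: x=[30.6739 0.3028 0.0000 0.0000] k=[31 0 0 0]
t=2: x=[30.6739 0.3028 0.0000 0.0000] k=[30 0 0 0]
t=3: x=[29.6346 0.2931 0.0000 0.0000] k=[31 2 0 0]
t=4: x=[30.6949 2.2209 0.0201 0.0000] k=[31 5 1 0]
t=5: x=[30.7264 5.1185 1.0333 0.0103] k=[28 6 0 2]
t=6: x=[27.6290 6.0445 0.0803 2.0355] k=[31 3 0 2]
t=7: x=[30.7054 3.1820 0.0502 2.0355] k=[28 0 3 2]
t=8: x=[27.5665 0.3028 2.9688 2.0663] k=[29 2 4 0]
t=9: x=[28.6197 2.2405 3.9513 0.0412] k=[31 1 6 0]
t=10: x=[30.6844 1.3199 5.9057 0.0618] k=[31 0 4 2]
t=11: x=[30.6739 0.3419 3.9513 2.0765] k=[31 0 6 0]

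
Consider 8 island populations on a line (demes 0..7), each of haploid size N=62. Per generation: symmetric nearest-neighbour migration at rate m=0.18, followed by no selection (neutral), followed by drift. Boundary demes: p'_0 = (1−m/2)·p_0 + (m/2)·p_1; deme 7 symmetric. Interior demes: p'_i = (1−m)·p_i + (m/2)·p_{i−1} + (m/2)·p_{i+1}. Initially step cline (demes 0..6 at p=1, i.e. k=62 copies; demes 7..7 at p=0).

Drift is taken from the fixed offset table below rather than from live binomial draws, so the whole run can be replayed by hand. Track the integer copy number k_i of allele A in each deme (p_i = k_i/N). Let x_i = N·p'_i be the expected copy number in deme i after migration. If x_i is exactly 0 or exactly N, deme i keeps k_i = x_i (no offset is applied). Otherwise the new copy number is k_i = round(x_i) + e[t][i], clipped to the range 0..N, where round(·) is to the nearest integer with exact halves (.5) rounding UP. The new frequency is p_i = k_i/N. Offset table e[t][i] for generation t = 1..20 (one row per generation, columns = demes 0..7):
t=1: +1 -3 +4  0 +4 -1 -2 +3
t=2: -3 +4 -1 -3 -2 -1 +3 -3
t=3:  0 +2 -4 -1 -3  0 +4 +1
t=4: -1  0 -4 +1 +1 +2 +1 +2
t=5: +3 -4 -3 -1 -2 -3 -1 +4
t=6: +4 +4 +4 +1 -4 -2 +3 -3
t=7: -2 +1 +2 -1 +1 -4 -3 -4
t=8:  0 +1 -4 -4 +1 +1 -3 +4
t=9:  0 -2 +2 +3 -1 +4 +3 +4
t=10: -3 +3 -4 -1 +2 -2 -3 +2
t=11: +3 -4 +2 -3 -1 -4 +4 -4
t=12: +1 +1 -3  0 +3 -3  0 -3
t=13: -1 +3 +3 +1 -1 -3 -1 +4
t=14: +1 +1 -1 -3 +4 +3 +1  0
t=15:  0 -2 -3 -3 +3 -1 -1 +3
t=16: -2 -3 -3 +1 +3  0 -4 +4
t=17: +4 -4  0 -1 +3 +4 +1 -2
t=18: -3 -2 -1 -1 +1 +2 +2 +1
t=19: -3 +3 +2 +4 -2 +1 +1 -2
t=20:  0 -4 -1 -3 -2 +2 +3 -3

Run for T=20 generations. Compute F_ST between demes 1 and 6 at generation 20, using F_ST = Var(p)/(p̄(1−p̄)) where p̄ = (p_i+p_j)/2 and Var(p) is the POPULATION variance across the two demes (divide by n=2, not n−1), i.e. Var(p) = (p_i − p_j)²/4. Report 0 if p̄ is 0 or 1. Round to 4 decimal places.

0.0004

t=0: k=[62 62 62 62 62 62 62 0]
t=1: x=[62.0000 62.0000 62.0000 62.0000 62.0000 62.0000 56.4200 5.5800] k=[62 62 62 62 62 62 54 9]
t=2: x=[62.0000 62.0000 62.0000 62.0000 62.0000 61.2800 50.6700 13.0500] k=[62 62 62 62 62 60 54 10]
t=3: x=[62.0000 62.0000 62.0000 62.0000 61.8200 59.6400 50.5800 13.9600] k=[62 62 62 62 59 60 55 15]
t=4: x=[62.0000 62.0000 62.0000 61.7300 59.3600 59.4600 51.8500 18.6000] k=[62 62 62 62 60 61 53 21]
t=5: x=[62.0000 62.0000 62.0000 61.8200 60.2700 60.1900 50.8400 23.8800] k=[62 62 62 61 58 57 50 28]
t=6: x=[62.0000 62.0000 61.9100 60.8200 58.1800 56.4600 48.6500 29.9800] k=[62 62 62 62 54 54 52 27]
t=7: x=[62.0000 62.0000 62.0000 61.2800 54.7200 53.8200 49.9300 29.2500] k=[62 62 62 60 56 50 47 25]
t=8: x=[62.0000 62.0000 61.8200 59.8200 55.8200 50.2700 45.2900 26.9800] k=[62 62 58 56 57 51 42 31]
t=9: x=[62.0000 61.6400 58.1800 56.2700 56.3700 50.7300 41.8200 31.9900] k=[62 60 60 59 55 55 45 36]
t=10: x=[61.8200 60.1800 59.9100 58.7300 55.3600 54.1000 45.0900 36.8100] k=[59 62 56 58 57 52 42 39]
t=11: x=[59.2700 61.1900 56.7200 57.7300 56.6400 51.5500 42.6300 39.2700] k=[62 57 59 55 56 48 47 35]
t=12: x=[61.5500 57.6300 58.4600 55.4500 55.1900 48.6300 46.0100 36.0800] k=[62 59 55 55 58 46 46 33]
t=13: x=[61.7300 58.9100 55.3600 55.2700 56.6500 47.0800 44.8300 34.1700] k=[61 62 58 56 56 44 44 38]
t=14: x=[61.0900 61.5500 58.1800 56.1800 54.9200 45.0800 43.4600 38.5400] k=[62 62 57 53 59 48 44 39]
t=15: x=[62.0000 61.5500 57.0900 53.9000 57.4700 48.6300 43.9100 39.4500] k=[62 60 54 51 60 48 43 42]
t=16: x=[61.8200 59.6400 54.2700 52.0800 58.1100 48.6300 43.3600 42.0900] k=[60 57 51 53 61 49 39 46]
t=17: x=[59.7300 56.7300 51.7200 53.5400 59.2000 49.1800 40.5300 45.3700] k=[62 53 52 53 62 53 42 43]
t=18: x=[61.1900 53.7200 52.1800 53.7200 60.3800 52.8200 43.0800 42.9100] k=[58 52 51 53 61 55 45 44]
t=19: x=[57.4600 52.4500 51.2700 53.5400 59.7400 54.6400 45.8100 44.0900] k=[54 55 53 58 58 56 47 42]
t=20: x=[54.0900 54.7300 53.6300 57.5500 57.8200 55.3700 47.3600 42.4500] k=[54 51 53 55 56 57 50 39]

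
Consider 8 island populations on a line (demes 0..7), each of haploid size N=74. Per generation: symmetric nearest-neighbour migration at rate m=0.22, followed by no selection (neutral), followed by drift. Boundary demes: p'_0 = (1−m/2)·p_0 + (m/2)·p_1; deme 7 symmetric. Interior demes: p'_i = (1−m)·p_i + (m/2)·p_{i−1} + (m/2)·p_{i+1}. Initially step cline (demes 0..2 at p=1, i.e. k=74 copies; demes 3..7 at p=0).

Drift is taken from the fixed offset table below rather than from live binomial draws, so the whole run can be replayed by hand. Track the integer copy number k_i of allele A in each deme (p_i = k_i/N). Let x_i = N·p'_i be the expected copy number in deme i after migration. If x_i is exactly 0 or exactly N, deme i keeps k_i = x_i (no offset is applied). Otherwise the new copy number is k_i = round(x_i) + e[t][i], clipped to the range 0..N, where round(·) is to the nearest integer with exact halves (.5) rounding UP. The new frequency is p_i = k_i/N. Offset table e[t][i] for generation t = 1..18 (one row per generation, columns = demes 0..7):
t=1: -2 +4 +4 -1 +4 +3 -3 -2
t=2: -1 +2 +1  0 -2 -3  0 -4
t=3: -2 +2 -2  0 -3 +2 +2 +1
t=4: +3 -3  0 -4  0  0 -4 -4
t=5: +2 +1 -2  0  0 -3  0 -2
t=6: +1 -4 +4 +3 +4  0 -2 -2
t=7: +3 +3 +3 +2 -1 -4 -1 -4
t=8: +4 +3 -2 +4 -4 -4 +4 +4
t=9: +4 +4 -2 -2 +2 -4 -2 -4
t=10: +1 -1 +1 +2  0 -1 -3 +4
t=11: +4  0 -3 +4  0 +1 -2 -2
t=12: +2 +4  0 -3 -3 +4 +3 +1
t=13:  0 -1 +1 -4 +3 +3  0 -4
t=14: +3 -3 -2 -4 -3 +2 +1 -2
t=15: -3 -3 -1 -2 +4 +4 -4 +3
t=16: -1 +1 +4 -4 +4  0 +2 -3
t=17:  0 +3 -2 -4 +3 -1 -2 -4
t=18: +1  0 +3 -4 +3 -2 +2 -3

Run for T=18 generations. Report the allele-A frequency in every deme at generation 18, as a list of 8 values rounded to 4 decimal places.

t=0: k=[74 74 74 0 0 0 0 0]
t=1: x=[74.0000 74.0000 65.8600 8.1400 0.0000 0.0000 0.0000 0.0000] k=[74 74 70 7 0 0 0 0]
t=2: x=[74.0000 73.5600 63.5100 13.1600 0.7700 0.0000 0.0000 0.0000] k=[74 74 65 13 0 0 0 0]
t=3: x=[74.0000 73.0100 60.2700 17.2900 1.4300 0.0000 0.0000 0.0000] k=[74 74 58 17 0 0 0 0]
t=4: x=[74.0000 72.2400 55.2500 19.6400 1.8700 0.0000 0.0000 0.0000] k=[74 69 55 16 2 0 0 0]
t=5: x=[73.4500 68.0100 52.2500 18.7500 3.3200 0.2200 0.0000 0.0000] k=[74 69 50 19 3 0 0 0]
t=6: x=[73.4500 67.4600 48.6800 20.6500 4.4300 0.3300 0.0000 0.0000] k=[74 63 53 24 8 0 0 0]
t=7: x=[72.7900 63.1100 50.9100 25.4300 8.8800 0.8800 0.0000 0.0000] k=[74 66 54 27 8 0 0 0]
t=8: x=[73.1200 65.5600 52.3500 27.8800 9.2100 0.8800 0.0000 0.0000] k=[74 69 50 32 5 0 0 0]
t=9: x=[73.4500 67.4600 50.1100 31.0100 7.4200 0.5500 0.0000 0.0000] k=[74 71 48 29 9 0 0 0]
t=10: x=[73.6700 68.8000 48.4400 28.8900 10.2100 0.9900 0.0000 0.0000] k=[74 68 49 31 10 0 0 0]
t=11: x=[73.3400 66.5700 49.1100 30.6700 11.2100 1.1000 0.0000 0.0000] k=[74 67 46 35 11 2 0 0]
t=12: x=[73.2300 65.4600 47.1000 33.5700 12.6500 2.7700 0.2200 0.0000] k=[74 69 47 31 10 7 3 0]
t=13: x=[73.4500 67.1300 47.6600 30.4500 11.9800 6.8900 3.1100 0.3300] k=[73 66 49 26 15 10 3 0]
t=14: x=[72.2300 64.9000 48.3400 27.3200 15.6600 9.7800 3.4400 0.3300] k=[74 62 46 23 13 12 4 0]
t=15: x=[72.6800 61.5600 45.2300 24.4300 13.9900 11.2300 4.4400 0.4400] k=[70 59 44 22 18 15 0 3]
t=16: x=[68.7900 58.5600 43.2300 23.9800 18.1100 13.6800 1.9800 2.6700] k=[68 60 47 20 22 14 4 0]
t=17: x=[67.1200 59.4500 45.4600 23.1900 20.9000 13.7800 4.6600 0.4400] k=[67 62 43 19 24 13 3 0]
t=18: x=[66.4500 60.4600 42.4500 22.1900 22.2400 13.1100 3.7700 0.3300] k=[67 60 45 18 25 11 6 0]

[0.9054, 0.8108, 0.6081, 0.2432, 0.3378, 0.1486, 0.0811, 0.0000]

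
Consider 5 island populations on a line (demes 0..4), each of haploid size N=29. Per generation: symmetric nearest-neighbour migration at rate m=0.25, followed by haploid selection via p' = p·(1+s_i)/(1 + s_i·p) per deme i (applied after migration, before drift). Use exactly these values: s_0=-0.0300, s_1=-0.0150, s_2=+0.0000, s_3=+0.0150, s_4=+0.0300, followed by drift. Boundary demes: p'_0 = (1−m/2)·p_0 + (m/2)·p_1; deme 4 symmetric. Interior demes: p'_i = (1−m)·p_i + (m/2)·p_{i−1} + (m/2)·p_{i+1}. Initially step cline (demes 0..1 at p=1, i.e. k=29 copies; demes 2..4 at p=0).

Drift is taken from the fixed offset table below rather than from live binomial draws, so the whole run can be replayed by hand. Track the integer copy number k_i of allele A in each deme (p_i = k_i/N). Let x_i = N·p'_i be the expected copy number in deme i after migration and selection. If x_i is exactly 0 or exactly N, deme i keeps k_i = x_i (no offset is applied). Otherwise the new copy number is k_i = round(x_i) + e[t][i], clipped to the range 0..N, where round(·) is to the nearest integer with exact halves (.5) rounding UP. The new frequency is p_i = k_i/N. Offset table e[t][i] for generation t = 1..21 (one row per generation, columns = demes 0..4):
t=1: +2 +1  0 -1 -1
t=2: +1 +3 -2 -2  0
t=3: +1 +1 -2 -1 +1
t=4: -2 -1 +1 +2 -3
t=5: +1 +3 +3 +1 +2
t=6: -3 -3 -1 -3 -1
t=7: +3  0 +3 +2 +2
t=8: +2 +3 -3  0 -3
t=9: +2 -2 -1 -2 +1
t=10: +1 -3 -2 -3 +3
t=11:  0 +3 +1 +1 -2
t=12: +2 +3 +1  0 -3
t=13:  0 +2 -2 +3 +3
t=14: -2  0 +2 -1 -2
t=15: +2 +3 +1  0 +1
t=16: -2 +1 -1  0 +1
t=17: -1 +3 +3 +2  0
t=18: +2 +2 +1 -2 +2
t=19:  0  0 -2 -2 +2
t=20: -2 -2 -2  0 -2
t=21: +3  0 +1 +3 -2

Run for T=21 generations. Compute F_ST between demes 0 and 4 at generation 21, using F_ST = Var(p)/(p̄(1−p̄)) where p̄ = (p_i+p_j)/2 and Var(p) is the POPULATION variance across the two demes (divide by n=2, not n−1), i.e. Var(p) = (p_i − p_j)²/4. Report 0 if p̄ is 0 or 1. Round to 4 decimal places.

0.4376

t=0: k=[29 29 0 0 0]
t=1: x=[29.0000 25.3268 3.6250 0.0000 0.0000] k=[29 26 4 0 0]
t=2: x=[28.6136 23.5585 6.2500 0.5074 0.0000] k=[29 27 4 0 0]
t=3: x=[28.7423 24.3159 6.3750 0.5074 0.0000] k=[29 25 4 0 0]
t=4: x=[28.4848 22.8017 6.1250 0.5074 0.0000] k=[26 22 7 3 0]
t=5: x=[25.4052 20.5347 8.3750 3.1668 0.3861] k=[26 24 11 4 2]
t=6: x=[25.6611 22.5495 11.7500 4.6832 2.3121] k=[23 20 11 2 1]
t=7: x=[22.4722 19.1519 11.0000 3.0403 1.1574] k=[25 19 14 5 3]
t=8: x=[24.1278 19.0263 13.5000 5.9451 3.3363] k=[26 22 11 6 0]
t=9: x=[25.4052 21.0380 11.7500 5.9451 0.7719] k=[27 19 11 4 2]
t=10: x=[25.9171 18.9007 11.1250 4.6832 2.3121] k=[27 16 9 2 5]
t=11: x=[25.5331 16.3924 9.0000 3.2932 4.7411] k=[26 19 10 4 3]
t=12: x=[25.0216 18.6496 10.3750 4.6832 3.2084] k=[27 22 11 5 0]
t=13: x=[26.3014 21.1639 11.6250 5.1881 0.6433] k=[26 23 10 8 4]
t=14: x=[25.5331 21.6675 11.3750 7.8348 4.6135] k=[24 22 13 7 3]
t=15: x=[23.6178 21.0380 13.3750 7.3313 3.5920] k=[26 24 14 7 5]
t=16: x=[25.6611 22.9278 14.3750 7.7090 5.3783] k=[24 24 13 8 6]
t=17: x=[23.8727 22.5495 13.7500 8.4640 6.3961] k=[23 26 17 10 6]
t=18: x=[23.2356 24.4422 17.2500 10.4744 6.6503] k=[25 26 18 8 9]
t=19: x=[25.0216 24.8212 17.7500 9.4697 9.0581] k=[25 25 16 7 11]
t=20: x=[24.8938 23.8109 16.0000 8.7155 10.6988] k=[23 22 14 9 9]
t=21: x=[22.7265 21.0380 14.3750 9.7210 9.1845] k=[26 21 15 13 7]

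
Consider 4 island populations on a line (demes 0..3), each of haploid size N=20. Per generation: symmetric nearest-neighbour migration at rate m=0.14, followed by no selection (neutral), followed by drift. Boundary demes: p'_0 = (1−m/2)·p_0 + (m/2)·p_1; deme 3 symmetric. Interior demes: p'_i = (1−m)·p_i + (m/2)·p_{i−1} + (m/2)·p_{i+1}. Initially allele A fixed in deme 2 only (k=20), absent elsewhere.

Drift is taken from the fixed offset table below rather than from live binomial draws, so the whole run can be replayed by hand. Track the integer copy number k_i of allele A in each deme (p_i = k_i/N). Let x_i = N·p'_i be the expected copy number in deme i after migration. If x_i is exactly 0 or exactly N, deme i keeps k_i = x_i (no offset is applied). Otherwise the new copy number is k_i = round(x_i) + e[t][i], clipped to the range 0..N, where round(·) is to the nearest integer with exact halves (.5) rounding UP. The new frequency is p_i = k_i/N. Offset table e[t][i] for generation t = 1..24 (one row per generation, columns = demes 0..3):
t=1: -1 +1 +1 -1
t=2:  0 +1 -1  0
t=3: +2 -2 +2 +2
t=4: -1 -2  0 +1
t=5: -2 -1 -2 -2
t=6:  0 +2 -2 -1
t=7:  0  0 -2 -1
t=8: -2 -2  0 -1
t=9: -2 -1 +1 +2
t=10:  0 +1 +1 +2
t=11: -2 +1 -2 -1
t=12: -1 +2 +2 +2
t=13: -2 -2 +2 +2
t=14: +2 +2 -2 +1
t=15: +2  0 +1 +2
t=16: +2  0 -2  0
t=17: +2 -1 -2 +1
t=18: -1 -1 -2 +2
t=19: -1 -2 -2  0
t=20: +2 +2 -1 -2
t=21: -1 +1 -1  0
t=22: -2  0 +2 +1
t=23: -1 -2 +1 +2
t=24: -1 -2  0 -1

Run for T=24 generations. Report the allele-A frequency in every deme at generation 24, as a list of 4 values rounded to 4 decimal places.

[0.1500, 0.0000, 0.2500, 0.5000]

t=0: k=[0 0 20 0]
t=1: x=[0.0000 1.4000 17.2000 1.4000] k=[0 2 18 0]
t=2: x=[0.1400 2.9800 15.6200 1.2600] k=[0 4 15 1]
t=3: x=[0.2800 4.4900 13.2500 1.9800] k=[2 2 15 4]
t=4: x=[2.0000 2.9100 13.3200 4.7700] k=[1 1 13 6]
t=5: x=[1.0000 1.8400 11.6700 6.4900] k=[0 1 10 4]
t=6: x=[0.0700 1.5600 8.9500 4.4200] k=[0 4 7 3]
t=7: x=[0.2800 3.9300 6.5100 3.2800] k=[0 4 5 2]
t=8: x=[0.2800 3.7900 4.7200 2.2100] k=[0 2 5 1]
t=9: x=[0.1400 2.0700 4.5100 1.2800] k=[0 1 6 3]
t=10: x=[0.0700 1.2800 5.4400 3.2100] k=[0 2 6 5]
t=11: x=[0.1400 2.1400 5.6500 5.0700] k=[0 3 4 4]
t=12: x=[0.2100 2.8600 3.9300 4.0000] k=[0 5 6 6]
t=13: x=[0.3500 4.7200 5.9300 6.0000] k=[0 3 8 8]
t=14: x=[0.2100 3.1400 7.6500 8.0000] k=[2 5 6 9]
t=15: x=[2.2100 4.8600 6.1400 8.7900] k=[4 5 7 11]
t=16: x=[4.0700 5.0700 7.1400 10.7200] k=[6 5 5 11]
t=17: x=[5.9300 5.0700 5.4200 10.5800] k=[8 4 3 12]
t=18: x=[7.7200 4.2100 3.7000 11.3700] k=[7 3 2 13]
t=19: x=[6.7200 3.2100 2.8400 12.2300] k=[6 1 1 12]
t=20: x=[5.6500 1.3500 1.7700 11.2300] k=[8 3 1 9]
t=21: x=[7.6500 3.2100 1.7000 8.4400] k=[7 4 1 8]
t=22: x=[6.7900 4.0000 1.7000 7.5100] k=[5 4 4 9]
t=23: x=[4.9300 4.0700 4.3500 8.6500] k=[4 2 5 11]
t=24: x=[3.8600 2.3500 5.2100 10.5800] k=[3 0 5 10]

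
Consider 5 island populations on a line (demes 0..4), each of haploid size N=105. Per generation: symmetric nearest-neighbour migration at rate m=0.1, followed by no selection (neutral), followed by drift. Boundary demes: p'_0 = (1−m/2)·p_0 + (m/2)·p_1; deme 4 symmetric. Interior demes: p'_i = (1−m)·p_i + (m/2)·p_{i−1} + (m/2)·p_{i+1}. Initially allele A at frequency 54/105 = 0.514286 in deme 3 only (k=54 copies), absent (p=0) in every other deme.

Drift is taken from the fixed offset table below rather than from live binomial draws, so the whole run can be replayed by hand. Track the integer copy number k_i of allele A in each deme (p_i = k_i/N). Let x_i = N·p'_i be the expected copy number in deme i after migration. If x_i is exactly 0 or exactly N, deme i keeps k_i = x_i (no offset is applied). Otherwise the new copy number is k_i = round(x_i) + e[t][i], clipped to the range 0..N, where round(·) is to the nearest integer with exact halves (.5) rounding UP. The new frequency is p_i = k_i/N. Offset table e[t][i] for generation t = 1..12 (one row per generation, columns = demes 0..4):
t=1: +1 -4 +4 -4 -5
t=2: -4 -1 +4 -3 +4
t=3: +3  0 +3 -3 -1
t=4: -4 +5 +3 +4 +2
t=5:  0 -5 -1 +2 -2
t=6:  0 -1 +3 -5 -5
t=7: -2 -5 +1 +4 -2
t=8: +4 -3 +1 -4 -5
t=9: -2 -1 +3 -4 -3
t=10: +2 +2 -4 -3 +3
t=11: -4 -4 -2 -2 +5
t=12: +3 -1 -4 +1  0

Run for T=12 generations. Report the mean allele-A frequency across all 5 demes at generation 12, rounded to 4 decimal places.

t=0: k=[0 0 0 54 0]
t=1: x=[0.0000 0.0000 2.7000 48.6000 2.7000] k=[0 0 7 45 0]
t=2: x=[0.0000 0.3500 8.5500 40.8500 2.2500] k=[0 0 13 38 6]
t=3: x=[0.0000 0.6500 13.6000 35.1500 7.6000] k=[0 1 17 32 7]
t=4: x=[0.0500 1.7500 16.9500 30.0000 8.2500] k=[0 7 20 34 10]
t=5: x=[0.3500 7.3000 20.0500 32.1000 11.2000] k=[0 2 19 34 9]
t=6: x=[0.1000 2.7500 18.9000 32.0000 10.2500] k=[0 2 22 27 5]
t=7: x=[0.1000 2.9000 21.2500 25.6500 6.1000] k=[0 0 22 30 4]
t=8: x=[0.0000 1.1000 21.3000 28.3000 5.3000] k=[0 0 22 24 0]
t=9: x=[0.0000 1.1000 21.0000 22.7000 1.2000] k=[0 0 24 19 0]
t=10: x=[0.0000 1.2000 22.5500 18.3000 0.9500] k=[0 3 19 15 4]
t=11: x=[0.1500 3.6500 18.0000 14.6500 4.5500] k=[0 0 16 13 10]
t=12: x=[0.0000 0.8000 15.0500 13.0000 10.1500] k=[0 0 11 14 10]

0.0667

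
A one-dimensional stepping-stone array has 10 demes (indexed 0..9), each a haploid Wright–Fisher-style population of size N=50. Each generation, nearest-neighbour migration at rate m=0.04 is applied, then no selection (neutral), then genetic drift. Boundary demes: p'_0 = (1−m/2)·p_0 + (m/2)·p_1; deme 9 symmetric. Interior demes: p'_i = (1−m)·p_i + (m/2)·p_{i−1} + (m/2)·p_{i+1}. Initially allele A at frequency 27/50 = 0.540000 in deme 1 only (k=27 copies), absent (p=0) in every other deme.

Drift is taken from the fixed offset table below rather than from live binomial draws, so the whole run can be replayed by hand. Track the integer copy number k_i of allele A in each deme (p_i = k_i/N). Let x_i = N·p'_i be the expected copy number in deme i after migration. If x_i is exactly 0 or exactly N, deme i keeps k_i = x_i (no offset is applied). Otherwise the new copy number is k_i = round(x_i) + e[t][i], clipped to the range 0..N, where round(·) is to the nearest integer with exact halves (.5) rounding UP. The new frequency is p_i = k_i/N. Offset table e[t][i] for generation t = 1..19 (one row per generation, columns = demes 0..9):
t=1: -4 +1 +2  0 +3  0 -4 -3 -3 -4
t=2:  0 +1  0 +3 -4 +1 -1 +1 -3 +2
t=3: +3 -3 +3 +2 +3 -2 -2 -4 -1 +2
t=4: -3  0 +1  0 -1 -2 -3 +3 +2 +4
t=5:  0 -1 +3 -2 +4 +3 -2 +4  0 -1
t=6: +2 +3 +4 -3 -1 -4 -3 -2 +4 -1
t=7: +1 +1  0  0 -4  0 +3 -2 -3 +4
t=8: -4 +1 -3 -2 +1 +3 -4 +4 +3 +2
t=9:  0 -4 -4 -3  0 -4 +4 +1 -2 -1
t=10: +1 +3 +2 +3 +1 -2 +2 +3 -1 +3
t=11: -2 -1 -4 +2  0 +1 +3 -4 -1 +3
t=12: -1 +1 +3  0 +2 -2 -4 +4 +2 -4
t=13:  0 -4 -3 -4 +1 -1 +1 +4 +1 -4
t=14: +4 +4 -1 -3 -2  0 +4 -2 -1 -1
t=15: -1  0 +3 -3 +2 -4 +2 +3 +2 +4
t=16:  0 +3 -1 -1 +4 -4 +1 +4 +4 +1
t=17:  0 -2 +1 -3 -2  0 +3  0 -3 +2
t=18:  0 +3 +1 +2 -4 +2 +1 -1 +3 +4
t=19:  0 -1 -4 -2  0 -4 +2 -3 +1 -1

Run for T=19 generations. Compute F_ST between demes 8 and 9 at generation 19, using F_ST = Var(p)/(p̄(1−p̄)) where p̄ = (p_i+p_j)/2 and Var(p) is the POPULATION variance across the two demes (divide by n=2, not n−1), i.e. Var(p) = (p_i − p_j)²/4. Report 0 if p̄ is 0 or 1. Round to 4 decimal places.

0.0009

t=0: k=[0 27 0 0 0 0 0 0 0 0]
t=1: x=[0.5400 25.9200 0.5400 0.0000 0.0000 0.0000 0.0000 0.0000 0.0000 0.0000] k=[0 27 3 0 0 0 0 0 0 0]
t=2: x=[0.5400 25.9800 3.4200 0.0600 0.0000 0.0000 0.0000 0.0000 0.0000 0.0000] k=[1 27 3 3 0 0 0 0 0 0]
t=3: x=[1.5200 26.0000 3.4800 2.9400 0.0600 0.0000 0.0000 0.0000 0.0000 0.0000] k=[5 23 6 5 3 0 0 0 0 0]
t=4: x=[5.3600 22.3000 6.3200 4.9800 2.9800 0.0600 0.0000 0.0000 0.0000 0.0000] k=[2 22 7 5 2 0 0 0 0 0]
t=5: x=[2.4000 21.3000 7.2600 4.9800 2.0200 0.0400 0.0000 0.0000 0.0000 0.0000] k=[2 20 10 3 6 3 0 0 0 0]
t=6: x=[2.3600 19.4400 10.0600 3.2000 5.8800 3.0000 0.0600 0.0000 0.0000 0.0000] k=[4 22 14 0 5 0 0 0 0 0]
t=7: x=[4.3600 21.4800 13.8800 0.3800 4.8000 0.1000 0.0000 0.0000 0.0000 0.0000] k=[5 22 14 0 1 0 0 0 0 0]
t=8: x=[5.3400 21.5000 13.8800 0.3000 0.9600 0.0200 0.0000 0.0000 0.0000 0.0000] k=[1 23 11 0 2 3 0 0 0 0]
t=9: x=[1.4400 22.3200 11.0200 0.2600 1.9800 2.9200 0.0600 0.0000 0.0000 0.0000] k=[1 18 7 0 2 0 4 0 0 0]
t=10: x=[1.3400 17.4400 7.0800 0.1800 1.9200 0.1200 3.8400 0.0800 0.0000 0.0000] k=[2 20 9 3 3 0 6 3 0 0]
t=11: x=[2.3600 19.4200 9.1000 3.1200 2.9400 0.1800 5.8200 3.0000 0.0600 0.0000] k=[0 18 5 5 3 1 9 0 0 0]
t=12: x=[0.3600 17.3800 5.2600 4.9600 3.0000 1.2000 8.6600 0.1800 0.0000 0.0000] k=[0 18 8 5 5 0 5 4 0 0]
t=13: x=[0.3600 17.4400 8.1400 5.0600 4.9000 0.2000 4.8800 3.9400 0.0800 0.0000] k=[0 13 5 1 6 0 6 8 1 0]
t=14: x=[0.2600 12.5800 5.0800 1.1800 5.7800 0.2400 5.9200 7.8200 1.1200 0.0200] k=[4 17 4 0 4 0 10 6 0 0]
t=15: x=[4.2600 16.4800 4.1800 0.1600 3.8400 0.2800 9.7200 5.9600 0.1200 0.0000] k=[3 16 7 0 6 0 12 9 2 0]
t=16: x=[3.2600 15.5600 7.0400 0.2600 5.7600 0.3600 11.7000 8.9200 2.1000 0.0400] k=[3 19 6 0 10 0 13 13 6 1]
t=17: x=[3.3200 18.4200 6.1400 0.3200 9.6000 0.4600 12.7400 12.8600 6.0400 1.1000] k=[3 16 7 0 8 0 16 13 3 3]
t=18: x=[3.2600 15.5600 7.0400 0.3000 7.6800 0.4800 15.6200 12.8600 3.2000 3.0000] k=[3 19 8 2 4 2 17 12 6 7]
t=19: x=[3.3200 18.4600 8.1000 2.1600 3.9200 2.3400 16.6000 11.9800 6.1400 6.9800] k=[3 17 4 0 4 0 19 9 7 6]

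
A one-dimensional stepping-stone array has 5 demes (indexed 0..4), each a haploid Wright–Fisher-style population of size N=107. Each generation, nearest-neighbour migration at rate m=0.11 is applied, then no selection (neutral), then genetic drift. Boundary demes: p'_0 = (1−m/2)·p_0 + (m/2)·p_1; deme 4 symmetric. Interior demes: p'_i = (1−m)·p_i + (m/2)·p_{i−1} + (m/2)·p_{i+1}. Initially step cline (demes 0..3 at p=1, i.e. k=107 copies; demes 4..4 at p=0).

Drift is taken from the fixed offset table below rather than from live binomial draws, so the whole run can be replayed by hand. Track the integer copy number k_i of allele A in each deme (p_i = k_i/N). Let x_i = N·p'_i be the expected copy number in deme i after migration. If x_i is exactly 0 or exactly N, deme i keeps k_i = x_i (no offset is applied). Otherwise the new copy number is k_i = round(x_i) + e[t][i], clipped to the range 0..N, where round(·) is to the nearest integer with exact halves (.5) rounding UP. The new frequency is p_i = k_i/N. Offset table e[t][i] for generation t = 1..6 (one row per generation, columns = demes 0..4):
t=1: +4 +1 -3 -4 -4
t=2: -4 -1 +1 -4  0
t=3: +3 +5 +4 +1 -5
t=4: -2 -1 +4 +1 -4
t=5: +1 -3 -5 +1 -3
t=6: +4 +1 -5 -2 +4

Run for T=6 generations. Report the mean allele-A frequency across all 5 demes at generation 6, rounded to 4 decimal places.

0.7495

t=0: k=[107 107 107 107 0]
t=1: x=[107.0000 107.0000 107.0000 101.1150 5.8850] k=[107 107 107 97 2]
t=2: x=[107.0000 107.0000 106.4500 92.3250 7.2250] k=[107 107 107 88 7]
t=3: x=[107.0000 107.0000 105.9550 84.5900 11.4550] k=[107 107 107 86 6]
t=4: x=[107.0000 107.0000 105.8450 82.7550 10.4000] k=[107 107 107 84 6]
t=5: x=[107.0000 107.0000 105.7350 80.9750 10.2900] k=[107 107 101 82 7]
t=6: x=[107.0000 106.6700 100.2850 78.9200 11.1250] k=[107 107 95 77 15]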